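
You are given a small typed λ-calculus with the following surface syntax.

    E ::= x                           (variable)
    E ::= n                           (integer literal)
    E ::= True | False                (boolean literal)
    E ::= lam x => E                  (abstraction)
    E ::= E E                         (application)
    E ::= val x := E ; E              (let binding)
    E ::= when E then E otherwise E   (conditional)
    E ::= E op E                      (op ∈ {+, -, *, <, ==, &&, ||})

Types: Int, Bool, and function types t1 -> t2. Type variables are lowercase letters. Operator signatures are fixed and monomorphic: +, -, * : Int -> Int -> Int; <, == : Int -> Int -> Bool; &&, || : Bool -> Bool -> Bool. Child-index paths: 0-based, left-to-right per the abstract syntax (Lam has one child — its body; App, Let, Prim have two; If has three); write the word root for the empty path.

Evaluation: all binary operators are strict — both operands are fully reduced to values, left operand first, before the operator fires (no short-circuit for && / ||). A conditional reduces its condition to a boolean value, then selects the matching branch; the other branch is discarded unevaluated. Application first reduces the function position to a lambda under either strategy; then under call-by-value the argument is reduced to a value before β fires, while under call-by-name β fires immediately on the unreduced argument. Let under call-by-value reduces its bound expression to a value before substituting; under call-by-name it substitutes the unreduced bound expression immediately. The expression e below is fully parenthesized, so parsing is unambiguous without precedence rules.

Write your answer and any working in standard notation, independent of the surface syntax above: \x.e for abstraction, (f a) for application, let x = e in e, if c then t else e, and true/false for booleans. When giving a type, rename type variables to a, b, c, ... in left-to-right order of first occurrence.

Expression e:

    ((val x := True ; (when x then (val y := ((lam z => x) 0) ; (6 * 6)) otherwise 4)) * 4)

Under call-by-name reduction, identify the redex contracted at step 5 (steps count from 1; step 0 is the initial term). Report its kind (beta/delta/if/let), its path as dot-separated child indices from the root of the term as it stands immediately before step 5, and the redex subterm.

Answer: delta at root : (36 * 4)

Working:
step 0: ((let x = true in (if x then (let y = ((\z.x) 0) in (6 * 6)) else 4)) * 4)
step 1: [let@0] ((if true then (let y = ((\z.true) 0) in (6 * 6)) else 4) * 4)
step 2: [if@0] ((let y = ((\z.true) 0) in (6 * 6)) * 4)
step 3: [let@0] ((6 * 6) * 4)
step 4: [delta@0] (36 * 4)
step 5: [delta@root] 144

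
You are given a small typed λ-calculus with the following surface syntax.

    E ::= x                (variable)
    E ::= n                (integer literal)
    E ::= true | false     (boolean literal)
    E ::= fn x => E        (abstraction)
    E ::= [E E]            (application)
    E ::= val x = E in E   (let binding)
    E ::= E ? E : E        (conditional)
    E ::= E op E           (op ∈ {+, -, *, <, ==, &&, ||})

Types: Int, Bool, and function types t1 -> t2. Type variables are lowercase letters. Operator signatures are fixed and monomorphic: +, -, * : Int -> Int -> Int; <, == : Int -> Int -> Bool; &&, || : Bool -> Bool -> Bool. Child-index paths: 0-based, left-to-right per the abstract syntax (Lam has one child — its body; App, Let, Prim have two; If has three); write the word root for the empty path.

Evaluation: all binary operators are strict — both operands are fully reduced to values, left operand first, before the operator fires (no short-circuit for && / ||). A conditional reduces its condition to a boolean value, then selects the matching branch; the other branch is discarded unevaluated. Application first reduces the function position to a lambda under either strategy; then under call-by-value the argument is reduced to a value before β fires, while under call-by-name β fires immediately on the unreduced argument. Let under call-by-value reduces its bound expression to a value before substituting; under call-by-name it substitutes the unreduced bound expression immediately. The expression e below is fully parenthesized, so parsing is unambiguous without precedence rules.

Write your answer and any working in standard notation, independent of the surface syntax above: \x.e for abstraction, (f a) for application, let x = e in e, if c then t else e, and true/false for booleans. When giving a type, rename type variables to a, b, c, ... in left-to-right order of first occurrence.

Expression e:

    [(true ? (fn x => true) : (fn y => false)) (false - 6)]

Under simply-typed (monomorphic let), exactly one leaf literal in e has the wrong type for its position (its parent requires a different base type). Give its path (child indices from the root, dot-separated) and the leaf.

Trace:
  unify Bool ~ Bool
\x._ : a -> Bool
\y._ : b -> Bool
  unify a -> Bool ~ b -> Bool
  unify a ~ b
  unify Bool ~ Bool
  unify Bool ~ Int
  FAIL: mismatch Bool ~ Int

Answer: 1.0 : false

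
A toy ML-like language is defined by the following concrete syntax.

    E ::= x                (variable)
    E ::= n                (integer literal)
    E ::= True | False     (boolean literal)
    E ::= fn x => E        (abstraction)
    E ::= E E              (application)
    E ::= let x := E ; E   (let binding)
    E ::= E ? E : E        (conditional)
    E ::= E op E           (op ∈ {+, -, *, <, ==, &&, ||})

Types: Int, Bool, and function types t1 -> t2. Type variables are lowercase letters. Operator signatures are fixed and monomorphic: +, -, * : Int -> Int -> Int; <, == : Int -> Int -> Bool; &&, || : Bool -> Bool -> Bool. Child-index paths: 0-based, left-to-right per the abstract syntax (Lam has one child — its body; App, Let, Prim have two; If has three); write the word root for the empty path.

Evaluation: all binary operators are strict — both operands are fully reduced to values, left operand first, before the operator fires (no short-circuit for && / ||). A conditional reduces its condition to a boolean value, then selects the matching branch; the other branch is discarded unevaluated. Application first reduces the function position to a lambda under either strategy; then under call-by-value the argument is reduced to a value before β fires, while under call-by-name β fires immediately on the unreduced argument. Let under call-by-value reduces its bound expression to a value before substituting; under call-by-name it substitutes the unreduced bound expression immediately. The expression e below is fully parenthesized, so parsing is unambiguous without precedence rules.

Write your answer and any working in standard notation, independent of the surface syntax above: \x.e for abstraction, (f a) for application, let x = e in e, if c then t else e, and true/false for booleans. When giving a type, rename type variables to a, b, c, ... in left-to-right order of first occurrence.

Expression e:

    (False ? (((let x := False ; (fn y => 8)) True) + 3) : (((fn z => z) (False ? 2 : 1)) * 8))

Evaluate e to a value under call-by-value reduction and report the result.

Derivation:
step 0: (if false then (((let x = false in (\y.8)) true) + 3) else (((\z.z) (if false then 2 else 1)) * 8))
step 1: [if@root] (((\z.z) (if false then 2 else 1)) * 8)
step 2: [if@0.1] (((\z.z) 1) * 8)
step 3: [beta@0] (1 * 8)
step 4: [delta@root] 8

Answer: 8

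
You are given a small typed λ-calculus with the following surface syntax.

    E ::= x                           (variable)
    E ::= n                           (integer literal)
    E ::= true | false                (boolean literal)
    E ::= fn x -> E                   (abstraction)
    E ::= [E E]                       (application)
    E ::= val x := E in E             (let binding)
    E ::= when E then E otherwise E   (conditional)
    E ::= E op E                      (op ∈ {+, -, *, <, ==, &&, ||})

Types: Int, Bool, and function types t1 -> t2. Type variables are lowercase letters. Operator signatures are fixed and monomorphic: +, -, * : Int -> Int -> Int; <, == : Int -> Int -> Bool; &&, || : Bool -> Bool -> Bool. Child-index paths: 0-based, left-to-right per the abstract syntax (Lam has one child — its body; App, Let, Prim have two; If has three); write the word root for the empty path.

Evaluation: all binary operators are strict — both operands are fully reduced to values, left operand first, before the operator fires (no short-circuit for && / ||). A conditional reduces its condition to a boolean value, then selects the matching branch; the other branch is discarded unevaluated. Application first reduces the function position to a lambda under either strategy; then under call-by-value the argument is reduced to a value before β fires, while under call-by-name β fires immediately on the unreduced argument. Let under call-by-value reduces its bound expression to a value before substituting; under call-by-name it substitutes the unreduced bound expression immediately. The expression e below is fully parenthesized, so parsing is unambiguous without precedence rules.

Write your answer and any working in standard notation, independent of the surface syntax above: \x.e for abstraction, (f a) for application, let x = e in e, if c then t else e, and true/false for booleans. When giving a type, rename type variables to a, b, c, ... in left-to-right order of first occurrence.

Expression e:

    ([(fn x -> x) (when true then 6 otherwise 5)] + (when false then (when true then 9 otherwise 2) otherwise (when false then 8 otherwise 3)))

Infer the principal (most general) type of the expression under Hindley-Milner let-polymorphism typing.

Answer: Int

Trace:
x : a
\x._ : a -> a
  unify Bool ~ Bool
  unify Int ~ Int
  unify a -> a ~ Int -> b
  unify a ~ Int
  unify Int ~ b
_ _ : Int
  unify Int ~ Int
  unify Bool ~ Bool
  unify Bool ~ Bool
  unify Int ~ Int
  unify Bool ~ Bool
  unify Int ~ Int
  unify Int ~ Int
  unify Int ~ Int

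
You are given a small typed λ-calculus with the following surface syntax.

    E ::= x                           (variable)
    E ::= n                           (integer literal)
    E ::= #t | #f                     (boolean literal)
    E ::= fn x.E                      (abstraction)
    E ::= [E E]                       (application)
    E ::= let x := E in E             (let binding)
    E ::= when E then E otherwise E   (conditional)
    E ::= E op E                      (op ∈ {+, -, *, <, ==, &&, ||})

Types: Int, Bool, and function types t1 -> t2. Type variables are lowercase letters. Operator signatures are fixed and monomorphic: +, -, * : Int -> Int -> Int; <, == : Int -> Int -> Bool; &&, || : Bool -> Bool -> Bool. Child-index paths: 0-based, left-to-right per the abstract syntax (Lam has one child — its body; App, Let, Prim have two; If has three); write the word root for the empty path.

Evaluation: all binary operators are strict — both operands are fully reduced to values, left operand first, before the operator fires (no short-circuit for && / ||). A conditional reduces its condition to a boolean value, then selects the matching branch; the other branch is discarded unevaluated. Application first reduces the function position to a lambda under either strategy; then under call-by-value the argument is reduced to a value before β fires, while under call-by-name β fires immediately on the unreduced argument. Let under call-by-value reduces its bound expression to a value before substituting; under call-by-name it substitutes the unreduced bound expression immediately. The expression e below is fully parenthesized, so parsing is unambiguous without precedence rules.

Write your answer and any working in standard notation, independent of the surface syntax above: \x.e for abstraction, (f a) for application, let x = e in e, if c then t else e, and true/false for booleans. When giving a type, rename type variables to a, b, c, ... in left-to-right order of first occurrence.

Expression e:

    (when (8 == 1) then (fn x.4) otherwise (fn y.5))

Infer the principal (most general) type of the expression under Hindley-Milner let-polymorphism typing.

Trace:
  unify Int ~ Int
  unify Int ~ Int
  unify Bool ~ Bool
\x._ : a -> Int
\y._ : b -> Int
  unify a -> Int ~ b -> Int
  unify a ~ b
  unify Int ~ Int

Answer: a -> Int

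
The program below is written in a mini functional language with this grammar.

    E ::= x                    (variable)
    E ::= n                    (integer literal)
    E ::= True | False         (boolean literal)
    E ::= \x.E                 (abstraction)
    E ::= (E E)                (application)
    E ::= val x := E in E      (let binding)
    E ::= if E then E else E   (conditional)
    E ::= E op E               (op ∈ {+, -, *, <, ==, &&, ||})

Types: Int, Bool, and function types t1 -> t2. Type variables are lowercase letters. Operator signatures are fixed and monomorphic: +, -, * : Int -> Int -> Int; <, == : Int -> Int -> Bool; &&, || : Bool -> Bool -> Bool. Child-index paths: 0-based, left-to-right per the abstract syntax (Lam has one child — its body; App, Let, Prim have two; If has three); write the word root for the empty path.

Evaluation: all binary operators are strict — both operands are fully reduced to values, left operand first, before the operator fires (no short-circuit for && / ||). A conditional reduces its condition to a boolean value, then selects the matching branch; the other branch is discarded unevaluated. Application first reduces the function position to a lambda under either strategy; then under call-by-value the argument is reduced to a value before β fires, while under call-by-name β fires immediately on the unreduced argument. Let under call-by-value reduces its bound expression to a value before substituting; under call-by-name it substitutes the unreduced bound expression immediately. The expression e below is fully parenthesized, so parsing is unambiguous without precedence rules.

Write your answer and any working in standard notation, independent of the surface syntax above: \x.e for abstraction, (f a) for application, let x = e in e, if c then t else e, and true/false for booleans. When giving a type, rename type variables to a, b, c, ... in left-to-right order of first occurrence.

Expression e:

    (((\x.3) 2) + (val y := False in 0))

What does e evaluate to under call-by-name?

Answer: 3

Working:
step 0: (((\x.3) 2) + (let y = false in 0))
step 1: [beta@0] (3 + (let y = false in 0))
step 2: [let@1] (3 + 0)
step 3: [delta@root] 3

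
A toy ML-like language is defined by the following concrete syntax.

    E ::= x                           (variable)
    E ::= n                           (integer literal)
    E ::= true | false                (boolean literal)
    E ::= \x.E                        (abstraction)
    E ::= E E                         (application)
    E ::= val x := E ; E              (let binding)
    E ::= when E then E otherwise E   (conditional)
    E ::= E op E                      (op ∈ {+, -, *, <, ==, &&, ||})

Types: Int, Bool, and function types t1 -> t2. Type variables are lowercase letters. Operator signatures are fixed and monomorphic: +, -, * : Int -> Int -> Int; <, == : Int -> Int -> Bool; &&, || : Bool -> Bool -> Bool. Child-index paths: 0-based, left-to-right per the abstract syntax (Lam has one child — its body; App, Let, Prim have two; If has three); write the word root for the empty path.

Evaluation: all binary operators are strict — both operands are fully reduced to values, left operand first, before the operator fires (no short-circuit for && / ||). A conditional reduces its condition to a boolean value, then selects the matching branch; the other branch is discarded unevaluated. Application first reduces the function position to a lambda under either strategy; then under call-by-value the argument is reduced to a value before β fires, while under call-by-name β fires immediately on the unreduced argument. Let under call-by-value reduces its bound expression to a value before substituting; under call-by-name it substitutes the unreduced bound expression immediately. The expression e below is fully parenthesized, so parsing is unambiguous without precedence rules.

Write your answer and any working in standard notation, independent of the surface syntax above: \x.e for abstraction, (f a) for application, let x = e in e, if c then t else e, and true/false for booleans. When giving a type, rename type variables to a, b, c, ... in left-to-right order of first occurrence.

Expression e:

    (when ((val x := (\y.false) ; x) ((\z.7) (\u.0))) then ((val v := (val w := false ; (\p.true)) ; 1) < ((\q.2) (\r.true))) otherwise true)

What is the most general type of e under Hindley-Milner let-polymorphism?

Derivation:
\y._ : a -> Bool
let x : forall. a -> Bool
x : b -> Bool
\z._ : c -> Int
\u._ : d -> Int
  unify c -> Int ~ (d -> Int) -> e
  unify c ~ d -> Int
  unify Int ~ e
_ _ : Int
  unify b -> Bool ~ Int -> f
  unify b ~ Int
  unify Bool ~ f
_ _ : Bool
  unify Bool ~ Bool
let w : Bool
\p._ : g -> Bool
let v : forall. g -> Bool
  unify Int ~ Int
\q._ : h -> Int
\r._ : i -> Bool
  unify h -> Int ~ (i -> Bool) -> j
  unify h ~ i -> Bool
  unify Int ~ j
_ _ : Int
  unify Int ~ Int
  unify Bool ~ Bool

Answer: Bool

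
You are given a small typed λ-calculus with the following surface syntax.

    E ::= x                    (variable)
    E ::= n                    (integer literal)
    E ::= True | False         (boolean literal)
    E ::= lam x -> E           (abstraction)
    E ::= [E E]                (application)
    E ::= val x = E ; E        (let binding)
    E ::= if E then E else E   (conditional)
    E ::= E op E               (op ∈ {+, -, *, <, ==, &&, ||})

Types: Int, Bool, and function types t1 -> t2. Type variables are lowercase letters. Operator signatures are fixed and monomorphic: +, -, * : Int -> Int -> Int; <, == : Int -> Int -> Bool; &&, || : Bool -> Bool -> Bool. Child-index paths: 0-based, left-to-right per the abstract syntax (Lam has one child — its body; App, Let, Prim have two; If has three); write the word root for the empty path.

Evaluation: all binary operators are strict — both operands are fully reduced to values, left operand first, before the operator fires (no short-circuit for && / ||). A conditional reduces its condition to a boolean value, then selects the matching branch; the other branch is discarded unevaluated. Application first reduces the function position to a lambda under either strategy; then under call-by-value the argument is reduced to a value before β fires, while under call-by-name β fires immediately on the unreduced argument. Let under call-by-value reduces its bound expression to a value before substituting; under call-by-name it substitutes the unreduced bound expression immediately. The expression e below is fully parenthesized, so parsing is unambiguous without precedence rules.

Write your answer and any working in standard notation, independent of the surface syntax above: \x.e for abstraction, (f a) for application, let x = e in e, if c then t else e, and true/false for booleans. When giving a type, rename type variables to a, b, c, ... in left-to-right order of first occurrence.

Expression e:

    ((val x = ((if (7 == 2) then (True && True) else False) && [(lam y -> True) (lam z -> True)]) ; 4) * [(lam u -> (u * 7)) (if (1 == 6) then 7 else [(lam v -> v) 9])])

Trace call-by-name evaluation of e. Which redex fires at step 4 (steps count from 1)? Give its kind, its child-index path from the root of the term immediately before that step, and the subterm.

Working:
step 0: ((let x = ((if (7 == 2) then (true && true) else false) && ((\y.true) (\z.true))) in 4) * ((\u.(u * 7)) (if (1 == 6) then 7 else ((\v.v) 9))))
step 1: [let@0] (4 * ((\u.(u * 7)) (if (1 == 6) then 7 else ((\v.v) 9))))
step 2: [beta@1] (4 * ((if (1 == 6) then 7 else ((\v.v) 9)) * 7))
step 3: [delta@1.0.0] (4 * ((if false then 7 else ((\v.v) 9)) * 7))
step 4: [if@1.0] (4 * (((\v.v) 9) * 7))

Answer: if at 1.0 : (if false then 7 else ((\v.v) 9))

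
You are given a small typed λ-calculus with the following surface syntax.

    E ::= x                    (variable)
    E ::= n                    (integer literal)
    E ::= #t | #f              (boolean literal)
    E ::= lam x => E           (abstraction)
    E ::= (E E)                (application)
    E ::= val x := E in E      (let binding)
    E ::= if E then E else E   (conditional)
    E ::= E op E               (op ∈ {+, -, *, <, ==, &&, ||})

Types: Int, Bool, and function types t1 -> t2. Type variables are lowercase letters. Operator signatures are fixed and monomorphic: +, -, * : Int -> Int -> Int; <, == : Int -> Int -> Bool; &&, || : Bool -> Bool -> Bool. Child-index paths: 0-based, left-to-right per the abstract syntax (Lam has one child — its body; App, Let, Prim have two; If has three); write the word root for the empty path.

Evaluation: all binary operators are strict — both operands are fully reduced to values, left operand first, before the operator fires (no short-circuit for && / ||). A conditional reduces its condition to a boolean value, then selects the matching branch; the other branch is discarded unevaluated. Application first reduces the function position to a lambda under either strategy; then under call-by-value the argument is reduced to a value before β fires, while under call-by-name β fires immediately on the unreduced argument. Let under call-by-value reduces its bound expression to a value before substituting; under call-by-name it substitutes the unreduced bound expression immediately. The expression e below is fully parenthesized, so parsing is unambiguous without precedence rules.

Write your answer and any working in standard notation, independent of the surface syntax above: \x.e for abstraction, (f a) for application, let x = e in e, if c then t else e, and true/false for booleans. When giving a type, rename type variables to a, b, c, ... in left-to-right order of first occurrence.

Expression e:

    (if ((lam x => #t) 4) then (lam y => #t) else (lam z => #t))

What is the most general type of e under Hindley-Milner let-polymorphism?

Answer: a -> Bool

Working:
\x._ : a -> Bool
  unify a -> Bool ~ Int -> b
  unify a ~ Int
  unify Bool ~ b
_ _ : Bool
  unify Bool ~ Bool
\y._ : c -> Bool
\z._ : d -> Bool
  unify c -> Bool ~ d -> Bool
  unify c ~ d
  unify Bool ~ Bool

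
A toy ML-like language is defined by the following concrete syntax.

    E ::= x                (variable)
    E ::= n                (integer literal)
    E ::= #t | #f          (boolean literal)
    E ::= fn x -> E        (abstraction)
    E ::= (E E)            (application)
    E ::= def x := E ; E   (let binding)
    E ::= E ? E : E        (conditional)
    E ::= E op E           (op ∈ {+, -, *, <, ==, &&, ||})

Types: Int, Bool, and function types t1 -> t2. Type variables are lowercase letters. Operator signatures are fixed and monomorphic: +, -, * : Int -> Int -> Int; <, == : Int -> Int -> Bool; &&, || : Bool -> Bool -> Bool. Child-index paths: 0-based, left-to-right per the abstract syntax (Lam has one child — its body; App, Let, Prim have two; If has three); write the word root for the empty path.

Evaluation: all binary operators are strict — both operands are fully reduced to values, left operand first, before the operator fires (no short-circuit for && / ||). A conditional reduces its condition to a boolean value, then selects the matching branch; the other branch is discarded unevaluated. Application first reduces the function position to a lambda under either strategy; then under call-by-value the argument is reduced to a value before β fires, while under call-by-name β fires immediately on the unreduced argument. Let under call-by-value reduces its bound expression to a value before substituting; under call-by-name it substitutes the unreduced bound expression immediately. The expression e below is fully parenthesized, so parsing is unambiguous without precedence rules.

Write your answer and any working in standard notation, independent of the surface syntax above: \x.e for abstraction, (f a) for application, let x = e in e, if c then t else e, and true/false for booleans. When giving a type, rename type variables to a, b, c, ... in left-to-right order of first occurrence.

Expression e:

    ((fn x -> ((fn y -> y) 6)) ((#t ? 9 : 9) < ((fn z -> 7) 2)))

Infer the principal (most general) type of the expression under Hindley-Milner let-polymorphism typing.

Working:
y : b
\y._ : b -> b
  unify b -> b ~ Int -> c
  unify b ~ Int
  unify Int ~ c
_ _ : Int
\x._ : a -> Int
  unify Bool ~ Bool
  unify Int ~ Int
  unify Int ~ Int
\z._ : d -> Int
  unify d -> Int ~ Int -> e
  unify d ~ Int
  unify Int ~ e
_ _ : Int
  unify Int ~ Int
  unify a -> Int ~ Bool -> f
  unify a ~ Bool
  unify Int ~ f
_ _ : Int

Answer: Int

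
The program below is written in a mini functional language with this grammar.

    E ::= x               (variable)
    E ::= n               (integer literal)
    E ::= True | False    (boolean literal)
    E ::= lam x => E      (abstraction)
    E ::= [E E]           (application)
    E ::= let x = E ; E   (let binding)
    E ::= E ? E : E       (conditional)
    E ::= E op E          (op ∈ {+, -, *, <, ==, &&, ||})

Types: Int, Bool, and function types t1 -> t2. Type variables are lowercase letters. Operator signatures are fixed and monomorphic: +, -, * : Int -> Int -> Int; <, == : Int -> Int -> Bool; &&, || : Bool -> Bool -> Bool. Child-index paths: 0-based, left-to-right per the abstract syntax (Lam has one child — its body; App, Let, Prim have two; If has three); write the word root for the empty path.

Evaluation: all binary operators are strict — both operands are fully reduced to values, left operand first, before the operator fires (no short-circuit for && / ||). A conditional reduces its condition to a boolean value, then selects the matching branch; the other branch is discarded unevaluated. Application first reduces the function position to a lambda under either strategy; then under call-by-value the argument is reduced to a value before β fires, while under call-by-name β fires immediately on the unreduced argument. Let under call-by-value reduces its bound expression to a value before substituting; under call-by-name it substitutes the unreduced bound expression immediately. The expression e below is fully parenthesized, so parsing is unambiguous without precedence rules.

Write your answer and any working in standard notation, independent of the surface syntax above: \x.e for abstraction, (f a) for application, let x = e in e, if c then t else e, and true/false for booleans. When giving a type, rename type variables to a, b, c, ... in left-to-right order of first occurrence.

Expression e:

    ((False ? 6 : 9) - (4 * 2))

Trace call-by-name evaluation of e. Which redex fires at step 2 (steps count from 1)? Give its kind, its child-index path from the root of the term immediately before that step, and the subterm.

Trace:
step 0: ((if false then 6 else 9) - (4 * 2))
step 1: [if@0] (9 - (4 * 2))
step 2: [delta@1] (9 - 8)

Answer: delta at 1 : (4 * 2)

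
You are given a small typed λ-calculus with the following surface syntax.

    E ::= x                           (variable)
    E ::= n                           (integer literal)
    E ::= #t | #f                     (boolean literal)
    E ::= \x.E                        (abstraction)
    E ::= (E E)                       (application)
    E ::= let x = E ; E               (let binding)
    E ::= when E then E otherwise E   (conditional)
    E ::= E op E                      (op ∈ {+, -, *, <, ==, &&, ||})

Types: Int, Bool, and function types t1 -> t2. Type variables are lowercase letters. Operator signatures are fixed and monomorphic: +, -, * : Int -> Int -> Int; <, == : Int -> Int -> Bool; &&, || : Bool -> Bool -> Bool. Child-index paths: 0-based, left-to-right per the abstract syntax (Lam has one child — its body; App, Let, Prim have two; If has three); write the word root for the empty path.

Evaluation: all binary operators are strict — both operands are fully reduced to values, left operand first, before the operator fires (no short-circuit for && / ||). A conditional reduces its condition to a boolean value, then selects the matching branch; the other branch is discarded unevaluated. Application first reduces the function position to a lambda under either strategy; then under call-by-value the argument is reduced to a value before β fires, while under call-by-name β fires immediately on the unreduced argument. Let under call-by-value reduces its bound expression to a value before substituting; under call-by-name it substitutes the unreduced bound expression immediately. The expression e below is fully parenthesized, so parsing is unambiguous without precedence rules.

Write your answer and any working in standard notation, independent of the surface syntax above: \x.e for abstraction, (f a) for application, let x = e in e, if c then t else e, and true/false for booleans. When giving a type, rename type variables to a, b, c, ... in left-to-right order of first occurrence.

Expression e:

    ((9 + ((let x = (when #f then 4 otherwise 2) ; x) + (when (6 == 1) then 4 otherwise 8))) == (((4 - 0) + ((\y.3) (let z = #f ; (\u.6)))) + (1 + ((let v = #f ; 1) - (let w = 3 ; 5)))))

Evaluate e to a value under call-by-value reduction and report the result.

Answer: false

Trace:
step 0: ((9 + ((let x = (if false then 4 else 2) in x) + (if (6 == 1) then 4 else 8))) == (((4 - 0) + ((\y.3) (let z = false in (\u.6)))) + (1 + ((let v = false in 1) - (let w = 3 in 5)))))
step 1: [if@0.1.0.0] ((9 + ((let x = 2 in x) + (if (6 == 1) then 4 else 8))) == (((4 - 0) + ((\y.3) (let z = false in (\u.6)))) + (1 + ((let v = false in 1) - (let w = 3 in 5)))))
step 2: [let@0.1.0] ((9 + (2 + (if (6 == 1) then 4 else 8))) == (((4 - 0) + ((\y.3) (let z = false in (\u.6)))) + (1 + ((let v = false in 1) - (let w = 3 in 5)))))
step 3: [delta@0.1.1.0] ((9 + (2 + (if false then 4 else 8))) == (((4 - 0) + ((\y.3) (let z = false in (\u.6)))) + (1 + ((let v = false in 1) - (let w = 3 in 5)))))
step 4: [if@0.1.1] ((9 + (2 + 8)) == (((4 - 0) + ((\y.3) (let z = false in (\u.6)))) + (1 + ((let v = false in 1) - (let w = 3 in 5)))))
step 5: [delta@0.1] ((9 + 10) == (((4 - 0) + ((\y.3) (let z = false in (\u.6)))) + (1 + ((let v = false in 1) - (let w = 3 in 5)))))
step 6: [delta@0] (19 == (((4 - 0) + ((\y.3) (let z = false in (\u.6)))) + (1 + ((let v = false in 1) - (let w = 3 in 5)))))
step 7: [delta@1.0.0] (19 == ((4 + ((\y.3) (let z = false in (\u.6)))) + (1 + ((let v = false in 1) - (let w = 3 in 5)))))
step 8: [let@1.0.1.1] (19 == ((4 + ((\y.3) (\u.6))) + (1 + ((let v = false in 1) - (let w = 3 in 5)))))
step 9: [beta@1.0.1] (19 == ((4 + 3) + (1 + ((let v = false in 1) - (let w = 3 in 5)))))
step 10: [delta@1.0] (19 == (7 + (1 + ((let v = false in 1) - (let w = 3 in 5)))))
step 11: [let@1.1.1.0] (19 == (7 + (1 + (1 - (let w = 3 in 5)))))
step 12: [let@1.1.1.1] (19 == (7 + (1 + (1 - 5))))
step 13: [delta@1.1.1] (19 == (7 + (1 + -4)))
step 14: [delta@1.1] (19 == (7 + -3))
step 15: [delta@1] (19 == 4)
step 16: [delta@root] false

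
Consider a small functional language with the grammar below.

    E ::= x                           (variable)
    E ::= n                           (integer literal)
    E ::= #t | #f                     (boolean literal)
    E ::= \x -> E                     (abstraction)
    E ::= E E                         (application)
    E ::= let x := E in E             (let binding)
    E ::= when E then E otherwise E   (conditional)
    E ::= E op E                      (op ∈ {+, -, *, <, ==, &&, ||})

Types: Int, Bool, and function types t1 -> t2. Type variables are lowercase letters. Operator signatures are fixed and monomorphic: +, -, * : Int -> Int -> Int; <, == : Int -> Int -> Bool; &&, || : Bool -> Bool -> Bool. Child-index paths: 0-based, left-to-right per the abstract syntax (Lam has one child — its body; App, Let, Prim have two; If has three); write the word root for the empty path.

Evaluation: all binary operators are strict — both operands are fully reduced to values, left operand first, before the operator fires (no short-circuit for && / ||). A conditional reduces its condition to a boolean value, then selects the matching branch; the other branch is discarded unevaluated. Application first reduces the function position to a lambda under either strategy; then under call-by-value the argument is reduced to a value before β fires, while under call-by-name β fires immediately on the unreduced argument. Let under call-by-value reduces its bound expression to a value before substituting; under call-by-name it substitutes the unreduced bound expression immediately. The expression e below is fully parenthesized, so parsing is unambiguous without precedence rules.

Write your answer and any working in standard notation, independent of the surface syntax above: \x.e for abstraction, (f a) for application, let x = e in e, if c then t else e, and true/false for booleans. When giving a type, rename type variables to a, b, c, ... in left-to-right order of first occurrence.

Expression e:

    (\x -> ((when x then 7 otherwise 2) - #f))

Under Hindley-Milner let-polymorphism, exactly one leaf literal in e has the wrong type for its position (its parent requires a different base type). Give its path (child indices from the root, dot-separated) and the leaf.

Working:
x : a
  unify a ~ Bool
  unify Int ~ Int
  unify Int ~ Int
  unify Bool ~ Int
  FAIL: mismatch Bool ~ Int

Answer: 0.1 : false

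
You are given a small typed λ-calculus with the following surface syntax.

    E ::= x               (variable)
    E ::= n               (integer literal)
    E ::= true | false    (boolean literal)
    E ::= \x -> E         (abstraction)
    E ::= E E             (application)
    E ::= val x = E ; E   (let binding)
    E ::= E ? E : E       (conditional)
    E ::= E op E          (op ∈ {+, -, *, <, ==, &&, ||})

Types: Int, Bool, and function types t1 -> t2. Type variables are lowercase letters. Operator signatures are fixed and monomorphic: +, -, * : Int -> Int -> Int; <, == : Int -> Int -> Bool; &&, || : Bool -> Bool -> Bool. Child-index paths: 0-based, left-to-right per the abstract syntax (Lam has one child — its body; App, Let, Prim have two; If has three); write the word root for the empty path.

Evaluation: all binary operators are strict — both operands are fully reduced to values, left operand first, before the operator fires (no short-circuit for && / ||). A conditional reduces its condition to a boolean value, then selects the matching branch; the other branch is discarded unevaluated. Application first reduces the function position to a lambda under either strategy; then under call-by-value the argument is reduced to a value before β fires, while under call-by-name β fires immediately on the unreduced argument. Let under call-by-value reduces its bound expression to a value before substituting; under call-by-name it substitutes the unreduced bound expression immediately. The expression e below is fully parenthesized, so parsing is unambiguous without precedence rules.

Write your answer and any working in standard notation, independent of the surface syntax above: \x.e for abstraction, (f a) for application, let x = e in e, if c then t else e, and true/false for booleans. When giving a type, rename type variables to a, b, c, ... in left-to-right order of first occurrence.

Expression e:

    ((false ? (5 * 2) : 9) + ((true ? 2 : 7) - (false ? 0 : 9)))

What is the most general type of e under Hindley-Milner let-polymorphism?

Trace:
  unify Bool ~ Bool
  unify Int ~ Int
  unify Int ~ Int
  unify Int ~ Int
  unify Int ~ Int
  unify Bool ~ Bool
  unify Int ~ Int
  unify Int ~ Int
  unify Bool ~ Bool
  unify Int ~ Int
  unify Int ~ Int
  unify Int ~ Int

Answer: Int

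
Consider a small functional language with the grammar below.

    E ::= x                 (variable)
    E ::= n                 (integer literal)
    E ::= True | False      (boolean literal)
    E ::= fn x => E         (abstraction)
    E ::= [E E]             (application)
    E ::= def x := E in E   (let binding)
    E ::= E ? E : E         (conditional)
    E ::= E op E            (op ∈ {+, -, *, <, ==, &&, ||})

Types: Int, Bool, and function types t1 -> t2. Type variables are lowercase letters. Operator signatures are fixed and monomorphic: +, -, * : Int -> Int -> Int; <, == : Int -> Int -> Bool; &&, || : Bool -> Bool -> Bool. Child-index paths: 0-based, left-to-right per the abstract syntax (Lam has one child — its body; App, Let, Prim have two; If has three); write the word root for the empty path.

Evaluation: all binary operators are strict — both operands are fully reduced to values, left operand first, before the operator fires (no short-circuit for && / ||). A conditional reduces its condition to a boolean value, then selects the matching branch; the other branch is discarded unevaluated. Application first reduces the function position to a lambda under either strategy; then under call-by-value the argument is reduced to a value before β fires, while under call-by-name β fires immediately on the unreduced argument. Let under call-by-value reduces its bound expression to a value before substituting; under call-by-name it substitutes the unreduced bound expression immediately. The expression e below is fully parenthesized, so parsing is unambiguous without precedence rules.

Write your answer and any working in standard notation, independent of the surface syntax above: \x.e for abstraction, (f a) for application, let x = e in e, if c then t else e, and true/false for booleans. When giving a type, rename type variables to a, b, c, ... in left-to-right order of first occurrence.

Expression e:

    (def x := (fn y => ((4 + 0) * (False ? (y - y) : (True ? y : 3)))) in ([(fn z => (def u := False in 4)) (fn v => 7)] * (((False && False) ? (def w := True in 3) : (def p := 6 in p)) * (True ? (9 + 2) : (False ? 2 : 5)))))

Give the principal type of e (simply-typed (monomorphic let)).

Working:
  unify Int ~ Int
  unify Int ~ Int
  unify Int ~ Int
  unify Bool ~ Bool
y : a
  unify a ~ Int
y : Int
  unify Int ~ Int
  unify Bool ~ Bool
y : Int
  unify Int ~ Int
  unify Int ~ Int
  unify Int ~ Int
\y._ : Int -> Int
let x : Int -> Int
let u : Bool
\z._ : b -> Int
\v._ : c -> Int
  unify b -> Int ~ (c -> Int) -> d
  unify b ~ c -> Int
  unify Int ~ d
_ _ : Int
  unify Int ~ Int
  unify Bool ~ Bool
  unify Bool ~ Bool
  unify Bool ~ Bool
let w : Bool
let p : Int
p : Int
  unify Int ~ Int
  unify Int ~ Int
  unify Bool ~ Bool
  unify Int ~ Int
  unify Int ~ Int
  unify Bool ~ Bool
  unify Int ~ Int
  unify Int ~ Int
  unify Int ~ Int
  unify Int ~ Int

Answer: Int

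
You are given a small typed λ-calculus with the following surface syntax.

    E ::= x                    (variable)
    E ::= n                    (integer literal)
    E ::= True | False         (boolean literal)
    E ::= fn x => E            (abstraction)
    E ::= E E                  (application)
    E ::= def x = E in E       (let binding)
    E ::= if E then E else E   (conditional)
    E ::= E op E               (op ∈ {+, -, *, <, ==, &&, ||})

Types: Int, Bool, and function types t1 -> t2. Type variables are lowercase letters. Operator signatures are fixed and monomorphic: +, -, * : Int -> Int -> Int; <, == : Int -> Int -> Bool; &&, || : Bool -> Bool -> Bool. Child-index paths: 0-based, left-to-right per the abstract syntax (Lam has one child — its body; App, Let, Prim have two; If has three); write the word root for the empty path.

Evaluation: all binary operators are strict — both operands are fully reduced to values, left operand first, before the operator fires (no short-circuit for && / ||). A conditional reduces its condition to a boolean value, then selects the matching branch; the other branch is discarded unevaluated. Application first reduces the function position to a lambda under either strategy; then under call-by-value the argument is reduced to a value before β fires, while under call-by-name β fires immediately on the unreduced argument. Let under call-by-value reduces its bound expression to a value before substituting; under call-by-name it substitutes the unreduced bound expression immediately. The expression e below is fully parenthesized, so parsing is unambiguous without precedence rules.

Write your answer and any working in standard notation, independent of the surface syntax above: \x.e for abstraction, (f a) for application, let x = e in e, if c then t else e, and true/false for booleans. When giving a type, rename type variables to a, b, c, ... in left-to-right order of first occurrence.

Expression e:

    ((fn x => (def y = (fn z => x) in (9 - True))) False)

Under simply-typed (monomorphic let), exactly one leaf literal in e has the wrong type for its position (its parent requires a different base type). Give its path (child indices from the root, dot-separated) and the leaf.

Answer: 0.0.1.1 : true

Trace:
x : a
\z._ : b -> a
let y : b -> a
  unify Int ~ Int
  unify Bool ~ Int
  FAIL: mismatch Bool ~ Int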